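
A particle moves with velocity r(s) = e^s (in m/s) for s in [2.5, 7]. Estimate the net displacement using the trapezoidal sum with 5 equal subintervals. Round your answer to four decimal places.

Δs = (7 − 2.5)/5 = 0.9.
r(2.5) ≈ 12.1825, r(3.4) ≈ 29.9641, r(4.3) ≈ 73.6998, r(5.2) ≈ 181.2722, r(6.1) ≈ 445.8578, r(7) ≈ 1096.6332.
T_5 = (Δs/2)·[r(s_0) + 2r(s_1) + ... + 2r(s_{4}) + r(s_5)].
Sum ≈ 1156.6816.

1156.6816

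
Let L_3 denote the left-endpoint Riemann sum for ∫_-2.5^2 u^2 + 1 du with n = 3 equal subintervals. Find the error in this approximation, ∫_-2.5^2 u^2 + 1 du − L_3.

-3.375

Exact integral: ∫_-2.5^2 f(u) du = 12.375.
L_3 = 15.75.
Error = 12.375 − 15.75 = -3.375.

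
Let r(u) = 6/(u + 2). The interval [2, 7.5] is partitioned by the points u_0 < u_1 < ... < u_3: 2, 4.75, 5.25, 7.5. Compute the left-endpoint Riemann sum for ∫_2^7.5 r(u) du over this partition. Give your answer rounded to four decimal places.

Subinterval widths: 2.75, 0.5, 2.25.
Left endpoints: 2, 4.75, 5.25.
r(2) = 1.5, r(4.75) = 8/9, r(5.25) = 24/29.
Sum = Σ Δu_i · r(u_i).
Sum ≈ 6.4315.

6.4315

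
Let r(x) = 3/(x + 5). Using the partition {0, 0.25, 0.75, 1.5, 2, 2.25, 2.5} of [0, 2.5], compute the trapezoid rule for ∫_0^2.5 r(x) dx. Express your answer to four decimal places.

Subinterval widths: 0.25, 0.5, 0.75, 0.5, 0.25, 0.25.
r(0) = 0.6, r(0.25) = 4/7, r(0.75) = 12/23, r(1.5) = 6/13, r(2) = 3/7, r(2.25) = 12/29, r(2.5) = 0.4.
On each subinterval the trapezoid contributes (Δx_i/2)·[r(x_{i-1}) + r(x_i)].
Sum ≈ 1.2180.

1.2180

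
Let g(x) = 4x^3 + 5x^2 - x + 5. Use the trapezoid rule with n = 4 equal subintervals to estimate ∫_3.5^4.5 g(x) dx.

341.96875

Δx = (4.5 − 3.5)/4 = 0.25.
g(3.5) = 234.25, g(3.75) = 282.5, g(4) = 337, g(4.25) = 398.125, g(4.5) = 466.25.
T_4 = (Δx/2)·[g(x_0) + 2g(x_1) + 2g(x_2) + 2g(x_3) + g(x_4)].
Sum = 341.96875.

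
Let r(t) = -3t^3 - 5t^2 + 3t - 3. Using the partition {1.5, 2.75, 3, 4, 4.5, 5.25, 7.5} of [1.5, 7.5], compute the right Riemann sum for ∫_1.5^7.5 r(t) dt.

-4449.7265625

Subinterval widths: 1.25, 0.25, 1, 0.5, 0.75, 2.25.
Right endpoints: 2.75, 3, 4, 4.5, 5.25, 7.5.
r(2.75) = -94.953125, r(3) = -120, r(4) = -263, r(4.5) = -364.125, r(5.25) = -559.171875, r(7.5) = -1527.375.
Sum = Σ Δt_i · r(t_i).
Sum = -4449.7265625.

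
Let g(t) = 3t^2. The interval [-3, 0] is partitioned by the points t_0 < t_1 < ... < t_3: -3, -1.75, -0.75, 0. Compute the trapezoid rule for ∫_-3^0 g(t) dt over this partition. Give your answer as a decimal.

28.6875

Subinterval widths: 1.25, 1, 0.75.
g(-3) = 27, g(-1.75) = 9.1875, g(-0.75) = 1.6875, g(0) = 0.
On each subinterval the trapezoid contributes (Δt_i/2)·[g(t_{i-1}) + g(t_i)].
Sum = 28.6875.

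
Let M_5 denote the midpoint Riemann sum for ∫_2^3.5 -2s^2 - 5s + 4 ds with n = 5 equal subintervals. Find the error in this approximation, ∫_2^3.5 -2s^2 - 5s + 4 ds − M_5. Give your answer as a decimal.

Exact integral: ∫_2^3.5 f(s) ds = -37.875.
M_5 = -37.8525.
Error = -37.875 − (-37.8525) = -0.0225.

-0.0225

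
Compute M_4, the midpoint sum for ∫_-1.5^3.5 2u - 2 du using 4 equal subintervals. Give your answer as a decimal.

Δu = (3.5 − (-1.5))/4 = 1.25.
Midpoints: -0.875, 0.375, 1.625, 2.875.
f(-0.875) = -3.75, f(0.375) = -1.25, f(1.625) = 1.25, f(2.875) = 3.75.
Sum = Δu · [f(-0.875) + f(0.375) + f(1.625) + f(2.875)].
Sum = 0.

0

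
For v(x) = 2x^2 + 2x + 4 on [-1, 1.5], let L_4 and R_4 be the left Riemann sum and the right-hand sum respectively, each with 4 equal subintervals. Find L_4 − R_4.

L_4 = 12.1484375.
R_4 = 16.8359375.
L_4 − R_4 = -4.6875.

-4.6875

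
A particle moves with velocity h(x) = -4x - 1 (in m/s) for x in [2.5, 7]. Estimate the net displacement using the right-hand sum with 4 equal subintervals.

-100.125

Δx = (7 − 2.5)/4 = 1.125.
Right endpoints: 3.625, 4.75, 5.875, 7.
h(3.625) = -15.5, h(4.75) = -20, h(5.875) = -24.5, h(7) = -29.
Sum = Δx · [h(3.625) + h(4.75) + h(5.875) + h(7)].
Sum = -100.125.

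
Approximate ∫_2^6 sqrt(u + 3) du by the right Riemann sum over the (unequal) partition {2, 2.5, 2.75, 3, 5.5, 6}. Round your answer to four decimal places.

Subinterval widths: 0.5, 0.25, 0.25, 2.5, 0.5.
Right endpoints: 2.5, 2.75, 3, 5.5, 6.
f(2.5) ≈ 2.3452, f(2.75) ≈ 2.3979, f(3) ≈ 2.4495, f(5.5) ≈ 2.9155, f(6) ≈ 3.0000.
Sum = Σ Δu_i · f(u_i).
Sum ≈ 11.1731.

11.1731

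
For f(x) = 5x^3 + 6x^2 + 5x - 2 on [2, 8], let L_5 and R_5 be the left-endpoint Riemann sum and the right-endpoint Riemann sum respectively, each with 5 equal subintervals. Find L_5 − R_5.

L_5 = 4616.64.
R_5 = 8108.64.
L_5 − R_5 = -3492.

-3492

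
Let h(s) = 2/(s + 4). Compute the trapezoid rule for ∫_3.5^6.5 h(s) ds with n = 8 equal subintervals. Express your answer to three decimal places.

0.673

Δs = (6.5 − 3.5)/8 = 0.375.
h(3.5) = 4/15, h(3.875) = 16/63, h(4.25) = 8/33, h(4.625) = 16/69, h(5) = 2/9, h(5.375) = 16/75, h(5.75) = 8/39, h(6.125) = 16/81, h(6.5) = 4/21.
T_8 = (Δs/2)·[h(s_0) + 2h(s_1) + ... + 2h(s_{7}) + h(s_8)].
Sum ≈ 0.673.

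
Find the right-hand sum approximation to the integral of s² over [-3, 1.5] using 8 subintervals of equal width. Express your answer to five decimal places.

Δs = (1.5 − (-3))/8 = 0.5625.
Right endpoints: -2.4375, -1.875, -1.3125, -0.75, -0.1875, 0.375, 0.9375, 1.5.
f(-2.4375) = 5.94140625, f(-1.875) = 3.515625, f(-1.3125) = 1.72265625, f(-0.75) = 0.5625, f(-0.1875) = 0.03515625, f(0.375) = 0.140625, f(0.9375) = 0.87890625, f(1.5) = 2.25.
Sum = Δs · [f(-2.4375) + f(-1.875) + f(-1.3125) + ...].
Sum ≈ 8.46387.

8.46387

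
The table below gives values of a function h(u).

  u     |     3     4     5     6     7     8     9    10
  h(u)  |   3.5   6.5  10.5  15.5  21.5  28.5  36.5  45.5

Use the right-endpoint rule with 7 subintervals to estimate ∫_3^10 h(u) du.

Δu = 1.
Sum = 1·[6.5 + 10.5 + 15.5 + 21.5 + 28.5 + 36.5 + 45.5] = 164.5.

164.5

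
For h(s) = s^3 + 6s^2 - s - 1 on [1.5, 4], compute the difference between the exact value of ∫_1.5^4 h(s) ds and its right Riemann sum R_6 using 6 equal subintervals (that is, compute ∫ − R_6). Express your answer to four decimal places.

-30.3277

Exact integral: ∫_1.5^4 h(s) ds = 174.609375.
R_6 ≈ 204.937066.
Error ≈ 174.609375 − 204.937066 ≈ -30.3277.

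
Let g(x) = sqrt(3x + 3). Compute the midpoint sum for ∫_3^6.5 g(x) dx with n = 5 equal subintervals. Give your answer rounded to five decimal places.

14.48186

Δx = (6.5 − 3)/5 = 0.7.
Midpoints: 3.35, 4.05, 4.75, 5.45, 6.15.
g(3.35) ≈ 3.61248, g(4.05) ≈ 3.89230, g(4.75) ≈ 4.15331, g(5.45) ≈ 4.39886, g(6.15) ≈ 4.63141.
Sum = Δx · [g(3.35) + g(4.05) + g(4.75) + g(5.45) + g(6.15)].
Sum ≈ 14.48186.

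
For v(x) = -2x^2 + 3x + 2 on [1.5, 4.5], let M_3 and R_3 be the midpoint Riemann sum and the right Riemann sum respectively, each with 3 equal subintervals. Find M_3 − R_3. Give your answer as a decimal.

15

M_3 = -25.
R_3 = -40.
M_3 − R_3 = 15.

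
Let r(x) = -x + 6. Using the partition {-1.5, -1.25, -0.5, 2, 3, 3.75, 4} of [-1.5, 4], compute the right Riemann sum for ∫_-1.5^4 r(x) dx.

Subinterval widths: 0.25, 0.75, 2.5, 1, 0.75, 0.25.
Right endpoints: -1.25, -0.5, 2, 3, 3.75, 4.
r(-1.25) = 7.25, r(-0.5) = 6.5, r(2) = 4, r(3) = 3, r(3.75) = 2.25, r(4) = 2.
Sum = Σ Δx_i · r(x_i).
Sum = 21.875.

21.875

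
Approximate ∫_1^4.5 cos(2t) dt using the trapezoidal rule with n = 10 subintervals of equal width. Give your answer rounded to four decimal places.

-0.2384

Δt = (4.5 − 1)/10 = 0.35.
f(1) ≈ -0.4161, f(1.35) ≈ -0.9041, f(1.7) ≈ -0.9668, f(2.05) ≈ -0.5748, f(2.4) ≈ 0.0875, f(2.75) ≈ 0.7087, f(3.1) ≈ 0.9965, f(3.45) ≈ 0.8157, f(3.8) ≈ 0.2513, f(4.15) ≈ -0.4314, f(4.5) ≈ -0.9111.
T_10 = (Δt/2)·[f(t_0) + 2f(t_1) + ... + 2f(t_{9}) + f(t_10)].
Sum ≈ -0.2384.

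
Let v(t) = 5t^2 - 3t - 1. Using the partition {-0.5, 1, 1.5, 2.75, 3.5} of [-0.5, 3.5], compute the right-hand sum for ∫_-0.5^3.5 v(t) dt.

Subinterval widths: 1.5, 0.5, 1.25, 0.75.
Right endpoints: 1, 1.5, 2.75, 3.5.
v(1) = 1, v(1.5) = 5.75, v(2.75) = 28.5625, v(3.5) = 49.75.
Sum = Σ Δt_i · v(t_i).
Sum = 77.390625.

77.390625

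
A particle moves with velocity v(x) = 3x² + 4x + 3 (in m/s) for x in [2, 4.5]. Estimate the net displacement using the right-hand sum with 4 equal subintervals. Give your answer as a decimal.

Δx = (4.5 − 2)/4 = 0.625.
Right endpoints: 2.625, 3.25, 3.875, 4.5.
v(2.625) = 34.171875, v(3.25) = 47.6875, v(3.875) = 63.546875, v(4.5) = 81.75.
Sum = Δx · [v(2.625) + v(3.25) + v(3.875) + v(4.5)].
Sum = 141.97265625.

141.97265625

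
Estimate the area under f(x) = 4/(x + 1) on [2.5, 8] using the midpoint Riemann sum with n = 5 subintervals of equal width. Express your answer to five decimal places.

3.76414

Δx = (8 − 2.5)/5 = 1.1.
Midpoints: 3.05, 4.15, 5.25, 6.35, 7.45.
f(3.05) = 80/81, f(4.15) = 80/103, f(5.25) = 0.64, f(6.35) = 80/147, f(7.45) = 80/169.
Sum = Δx · [f(3.05) + f(4.15) + f(5.25) + f(6.35) + f(7.45)].
Sum ≈ 3.76414.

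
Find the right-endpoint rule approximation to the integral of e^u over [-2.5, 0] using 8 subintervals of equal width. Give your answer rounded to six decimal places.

1.068797

Δu = (0 − (-2.5))/8 = 0.3125.
Right endpoints: -2.1875, -1.875, -1.5625, -1.25, -0.9375, -0.625, -0.3125, 0.
f(-2.1875) ≈ 0.112197, f(-1.875) ≈ 0.153355, f(-1.5625) ≈ 0.209611, f(-1.25) ≈ 0.286505, f(-0.9375) ≈ 0.391606, f(-0.625) ≈ 0.535261, f(-0.3125) ≈ 0.731616, f(0) ≈ 1.000000.
Sum = Δu · [f(-2.1875) + f(-1.875) + f(-1.5625) + ...].
Sum ≈ 1.068797.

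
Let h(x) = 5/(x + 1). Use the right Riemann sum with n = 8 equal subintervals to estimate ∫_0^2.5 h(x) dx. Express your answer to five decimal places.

5.74277

Δx = (2.5 − 0)/8 = 0.3125.
Right endpoints: 0.3125, 0.625, 0.9375, 1.25, 1.5625, 1.875, 2.1875, 2.5.
h(0.3125) = 80/21, h(0.625) = 40/13, h(0.9375) = 80/31, h(1.25) = 20/9, h(1.5625) = 80/41, h(1.875) = 40/23, h(2.1875) = 80/51, h(2.5) = 10/7.
Sum = Δx · [h(0.3125) + h(0.625) + h(0.9375) + ...].
Sum ≈ 5.74277.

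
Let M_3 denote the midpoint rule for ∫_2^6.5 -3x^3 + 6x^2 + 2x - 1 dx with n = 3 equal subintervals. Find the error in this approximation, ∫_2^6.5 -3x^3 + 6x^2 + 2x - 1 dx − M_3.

-27.2109375

Exact integral: ∫_2^6.5 f(x) dx = -759.796875.
M_3 = -732.5859375.
Error = -759.796875 − (-732.5859375) = -27.2109375.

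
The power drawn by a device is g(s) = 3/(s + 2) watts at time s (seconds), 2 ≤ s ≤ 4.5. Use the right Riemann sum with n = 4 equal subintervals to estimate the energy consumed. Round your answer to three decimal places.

Δs = (4.5 − 2)/4 = 0.625.
Right endpoints: 2.625, 3.25, 3.875, 4.5.
g(2.625) = 24/37, g(3.25) = 4/7, g(3.875) = 24/47, g(4.5) = 6/13.
Sum = Δs · [g(2.625) + g(3.25) + g(3.875) + g(4.5)].
Sum ≈ 1.370.

1.370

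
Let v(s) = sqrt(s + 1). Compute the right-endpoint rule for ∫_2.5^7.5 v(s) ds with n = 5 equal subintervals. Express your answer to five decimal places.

12.67013

Δs = (7.5 − 2.5)/5 = 1.
Right endpoints: 3.5, 4.5, 5.5, 6.5, 7.5.
v(3.5) ≈ 2.12132, v(4.5) ≈ 2.34521, v(5.5) ≈ 2.54951, v(6.5) ≈ 2.73861, v(7.5) ≈ 2.91548.
Sum = Δs · [v(3.5) + v(4.5) + v(5.5) + v(6.5) + v(7.5)].
Sum ≈ 12.67013.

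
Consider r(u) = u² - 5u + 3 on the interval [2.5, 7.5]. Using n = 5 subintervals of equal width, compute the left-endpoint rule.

13.75

Δu = (7.5 − 2.5)/5 = 1.
Left endpoints: 2.5, 3.5, 4.5, 5.5, 6.5.
r(2.5) = -3.25, r(3.5) = -2.25, r(4.5) = 0.75, r(5.5) = 5.75, r(6.5) = 12.75.
Sum = Δu · [r(2.5) + r(3.5) + r(4.5) + r(5.5) + r(6.5)].
Sum = 13.75.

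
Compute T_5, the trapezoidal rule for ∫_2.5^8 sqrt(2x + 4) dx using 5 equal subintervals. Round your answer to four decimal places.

20.8032

Δx = (8 − 2.5)/5 = 1.1.
f(2.5) ≈ 3.0000, f(3.6) ≈ 3.3466, f(4.7) ≈ 3.6606, f(5.8) ≈ 3.9497, f(6.9) ≈ 4.2190, f(8) ≈ 4.4721.
T_5 = (Δx/2)·[f(x_0) + 2f(x_1) + ... + 2f(x_{4}) + f(x_5)].
Sum ≈ 20.8032.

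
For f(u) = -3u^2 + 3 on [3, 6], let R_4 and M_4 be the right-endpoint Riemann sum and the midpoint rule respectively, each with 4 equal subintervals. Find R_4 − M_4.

R_4 = -211.21875.
M_4 = -179.578125.
R_4 − M_4 = -31.640625.

-31.640625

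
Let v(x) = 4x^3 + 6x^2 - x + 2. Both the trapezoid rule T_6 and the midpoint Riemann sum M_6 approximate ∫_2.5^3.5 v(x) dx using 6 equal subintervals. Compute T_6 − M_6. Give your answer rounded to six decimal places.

T_6 ≈ 164.69444444.
M_6 ≈ 164.40277778.
T_6 − M_6 ≈ 0.291667.

0.291667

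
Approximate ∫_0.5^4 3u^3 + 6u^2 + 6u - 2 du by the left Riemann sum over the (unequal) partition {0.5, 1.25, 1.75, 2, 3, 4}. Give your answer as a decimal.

232.26171875

Subinterval widths: 0.75, 0.5, 0.25, 1, 1.
Left endpoints: 0.5, 1.25, 1.75, 2, 3.
f(0.5) = 2.875, f(1.25) = 20.734375, f(1.75) = 42.953125, f(2) = 58, f(3) = 151.
Sum = Σ Δu_i · f(u_i).
Sum = 232.26171875.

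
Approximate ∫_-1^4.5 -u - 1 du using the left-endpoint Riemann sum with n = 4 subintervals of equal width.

Δu = (4.5 − (-1))/4 = 1.375.
Left endpoints: -1, 0.375, 1.75, 3.125.
f(-1) = 0, f(0.375) = -1.375, f(1.75) = -2.75, f(3.125) = -4.125.
Sum = Δu · [f(-1) + f(0.375) + f(1.75) + f(3.125)].
Sum = -11.34375.

-11.34375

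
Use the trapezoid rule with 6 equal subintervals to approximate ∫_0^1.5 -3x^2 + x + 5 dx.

5.203125

Δx = (1.5 − 0)/6 = 0.25.
f(0) = 5, f(0.25) = 5.0625, f(0.5) = 4.75, f(0.75) = 4.0625, f(1) = 3, f(1.25) = 1.5625, f(1.5) = -0.25.
T_6 = (Δx/2)·[f(x_0) + 2f(x_1) + ... + 2f(x_{5}) + f(x_6)].
Sum = 5.203125.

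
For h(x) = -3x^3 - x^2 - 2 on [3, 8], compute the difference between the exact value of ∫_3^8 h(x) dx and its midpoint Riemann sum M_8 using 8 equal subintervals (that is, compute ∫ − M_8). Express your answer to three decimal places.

Exact integral: ∫_3^8 h(x) dx ≈ -3182.91667.
M_8 ≈ -3174.69727.
Error ≈ -3182.91667 − (-3174.69727) ≈ -8.219.

-8.219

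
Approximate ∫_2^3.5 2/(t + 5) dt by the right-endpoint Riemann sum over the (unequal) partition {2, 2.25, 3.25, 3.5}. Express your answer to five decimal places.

0.37021

Subinterval widths: 0.25, 1, 0.25.
Right endpoints: 2.25, 3.25, 3.5.
f(2.25) = 8/29, f(3.25) = 8/33, f(3.5) = 4/17.
Sum = Σ Δt_i · f(t_i).
Sum ≈ 0.37021.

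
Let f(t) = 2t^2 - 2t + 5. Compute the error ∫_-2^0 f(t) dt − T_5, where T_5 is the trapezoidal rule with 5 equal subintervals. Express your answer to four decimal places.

-0.1067

Exact integral: ∫_-2^0 f(t) dt ≈ 19.333333.
T_5 = 19.44.
Error ≈ 19.333333 − 19.44 ≈ -0.1067.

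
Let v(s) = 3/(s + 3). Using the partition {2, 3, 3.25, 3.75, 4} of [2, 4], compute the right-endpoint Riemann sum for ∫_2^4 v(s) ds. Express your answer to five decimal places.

Subinterval widths: 1, 0.25, 0.5, 0.25.
Right endpoints: 3, 3.25, 3.75, 4.
v(3) = 0.5, v(3.25) = 0.48, v(3.75) = 4/9, v(4) = 3/7.
Sum = Σ Δs_i · v(s_i).
Sum ≈ 0.94937.

0.94937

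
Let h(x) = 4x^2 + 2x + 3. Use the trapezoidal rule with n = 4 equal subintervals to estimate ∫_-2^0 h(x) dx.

13

Δx = (0 − (-2))/4 = 0.5.
h(-2) = 15, h(-1.5) = 9, h(-1) = 5, h(-0.5) = 3, h(0) = 3.
T_4 = (Δx/2)·[h(x_0) + 2h(x_1) + 2h(x_2) + 2h(x_3) + h(x_4)].
Sum = 13.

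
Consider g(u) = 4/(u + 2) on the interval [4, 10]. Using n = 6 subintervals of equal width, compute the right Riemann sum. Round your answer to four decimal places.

Δu = (10 − 4)/6 = 1.
Right endpoints: 5, 6, 7, 8, 9, 10.
g(5) = 4/7, g(6) = 0.5, g(7) = 4/9, g(8) = 0.4, g(9) = 4/11, g(10) = 1/3.
Sum = Δu · [g(5) + g(6) + g(7) + ...].
Sum ≈ 2.6128.

2.6128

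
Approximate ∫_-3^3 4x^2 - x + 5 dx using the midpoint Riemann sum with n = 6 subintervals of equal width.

Δx = (3 − (-3))/6 = 1.
Midpoints: -2.5, -1.5, -0.5, 0.5, 1.5, 2.5.
f(-2.5) = 32.5, f(-1.5) = 15.5, f(-0.5) = 6.5, f(0.5) = 5.5, f(1.5) = 12.5, f(2.5) = 27.5.
Sum = Δx · [f(-2.5) + f(-1.5) + f(-0.5) + ...].
Sum = 100.

100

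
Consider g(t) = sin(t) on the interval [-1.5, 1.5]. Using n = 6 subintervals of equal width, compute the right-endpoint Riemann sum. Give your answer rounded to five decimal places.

0.49875

Δt = (1.5 − (-1.5))/6 = 0.5.
Right endpoints: -1, -0.5, 0, 0.5, 1, 1.5.
g(-1) ≈ -0.84147, g(-0.5) ≈ -0.47943, g(0) ≈ 0.00000, g(0.5) ≈ 0.47943, g(1) ≈ 0.84147, g(1.5) ≈ 0.99749.
Sum = Δt · [g(-1) + g(-0.5) + g(0) + ...].
Sum ≈ 0.49875.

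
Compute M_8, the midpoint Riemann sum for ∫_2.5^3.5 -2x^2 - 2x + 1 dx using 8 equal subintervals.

Δx = (3.5 − 2.5)/8 = 0.125.
Midpoints: 2.5625, 2.6875, 2.8125, 2.9375, 3.0625, 3.1875, 3.3125, 3.4375.
f(2.5625) = -17.2578125, f(2.6875) = -18.8203125, f(2.8125) = -20.4453125, f(2.9375) = -22.1328125, f(3.0625) = -23.8828125, f(3.1875) = -25.6953125, f(3.3125) = -27.5703125, f(3.4375) = -29.5078125.
Sum = Δx · [f(2.5625) + f(2.6875) + f(2.8125) + ...].
Sum = -23.1640625.

-23.1640625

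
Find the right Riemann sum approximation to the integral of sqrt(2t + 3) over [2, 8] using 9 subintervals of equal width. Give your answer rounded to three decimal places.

Δt = (8 − 2)/9 = 2/3.
Right endpoints: 8/3, 10/3, 4, 14/3, 16/3, 6, 20/3, 22/3, 8.
f(8/3) ≈ 2.887, f(10/3) ≈ 3.109, f(4) ≈ 3.317, f(14/3) ≈ 3.512, f(16/3) ≈ 3.697, f(6) ≈ 3.873, f(20/3) ≈ 4.041, f(22/3) ≈ 4.203, f(8) ≈ 4.359.
Sum = Δt · [f(8/3) + f(10/3) + f(4) + ...].
Sum ≈ 21.998.

21.998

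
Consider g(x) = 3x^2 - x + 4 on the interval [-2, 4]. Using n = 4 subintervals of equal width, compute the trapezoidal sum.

Δx = (4 − (-2))/4 = 1.5.
g(-2) = 18, g(-0.5) = 5.25, g(1) = 6, g(2.5) = 20.25, g(4) = 48.
T_4 = (Δx/2)·[g(x_0) + 2g(x_1) + 2g(x_2) + 2g(x_3) + g(x_4)].
Sum = 96.75.

96.75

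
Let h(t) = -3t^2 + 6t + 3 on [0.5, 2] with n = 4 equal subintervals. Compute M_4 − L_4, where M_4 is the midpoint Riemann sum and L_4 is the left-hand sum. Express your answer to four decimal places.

M_4 ≈ 7.927734.
L_4 = 8.19140625.
M_4 − L_4 ≈ -0.2637.

-0.2637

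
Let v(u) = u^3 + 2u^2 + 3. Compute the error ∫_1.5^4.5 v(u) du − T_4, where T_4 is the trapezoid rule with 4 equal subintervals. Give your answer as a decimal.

-3.09375

Exact integral: ∫_1.5^4.5 v(u) du = 168.75.
T_4 = 171.84375.
Error = 168.75 − 171.84375 = -3.09375.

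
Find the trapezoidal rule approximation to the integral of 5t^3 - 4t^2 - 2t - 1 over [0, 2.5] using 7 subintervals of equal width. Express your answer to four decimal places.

20.0287

Δt = (2.5 − 0)/7 = 5/14.
f(0) = -1, f(5/14) = -5479/2744, f(5/7) = -908/343, f(15/14) = -4349/2744, f(10/7) = 877/343, f(25/14) = 30581/2744, f(15/7) = 8762/343, f(2.5) = 47.125.
T_7 = (Δt/2)·[f(t_0) + 2f(t_1) + ... + 2f(t_{6}) + f(t_7)].
Sum ≈ 20.0287.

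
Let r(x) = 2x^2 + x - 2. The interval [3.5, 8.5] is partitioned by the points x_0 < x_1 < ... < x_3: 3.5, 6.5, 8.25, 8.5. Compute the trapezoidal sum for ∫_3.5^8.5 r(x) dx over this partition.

411.625

Subinterval widths: 3, 1.75, 0.25.
r(3.5) = 26, r(6.5) = 89, r(8.25) = 142.375, r(8.5) = 151.
On each subinterval the trapezoid contributes (Δx_i/2)·[r(x_{i-1}) + r(x_i)].
Sum = 411.625.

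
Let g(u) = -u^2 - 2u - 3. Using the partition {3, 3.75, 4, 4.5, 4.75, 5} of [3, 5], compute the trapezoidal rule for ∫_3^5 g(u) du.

-54.765625

Subinterval widths: 0.75, 0.25, 0.5, 0.25, 0.25.
g(3) = -18, g(3.75) = -24.5625, g(4) = -27, g(4.5) = -32.25, g(4.75) = -35.0625, g(5) = -38.
On each subinterval the trapezoid contributes (Δu_i/2)·[g(u_{i-1}) + g(u_i)].
Sum = -54.765625.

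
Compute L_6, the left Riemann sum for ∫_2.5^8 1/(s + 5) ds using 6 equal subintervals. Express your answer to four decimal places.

0.5767

Δs = (8 − 2.5)/6 = 11/12.
Left endpoints: 2.5, 41/12, 13/3, 5.25, 37/6, 85/12.
f(2.5) = 2/15, f(41/12) = 12/101, f(13/3) = 3/28, f(5.25) = 4/41, f(37/6) = 6/67, f(85/12) = 12/145.
Sum = Δs · [f(2.5) + f(41/12) + f(13/3) + ...].
Sum ≈ 0.5767.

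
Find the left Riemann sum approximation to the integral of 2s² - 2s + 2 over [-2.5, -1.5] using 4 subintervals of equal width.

15.4375

Δs = (-1.5 − (-2.5))/4 = 0.25.
Left endpoints: -2.5, -2.25, -2, -1.75.
f(-2.5) = 19.5, f(-2.25) = 16.625, f(-2) = 14, f(-1.75) = 11.625.
Sum = Δs · [f(-2.5) + f(-2.25) + f(-2) + f(-1.75)].
Sum = 15.4375.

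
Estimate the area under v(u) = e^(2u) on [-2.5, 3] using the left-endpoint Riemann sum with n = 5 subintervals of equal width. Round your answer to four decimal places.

55.2976

Δu = (3 − (-2.5))/5 = 1.1.
Left endpoints: -2.5, -1.4, -0.3, 0.8, 1.9.
v(-2.5) ≈ 0.0067, v(-1.4) ≈ 0.0608, v(-0.3) ≈ 0.5488, v(0.8) ≈ 4.9530, v(1.9) ≈ 44.7012.
Sum = Δu · [v(-2.5) + v(-1.4) + v(-0.3) + v(0.8) + v(1.9)].
Sum ≈ 55.2976.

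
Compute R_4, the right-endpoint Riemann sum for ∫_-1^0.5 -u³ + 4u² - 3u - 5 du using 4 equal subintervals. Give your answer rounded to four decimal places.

Δu = (0.5 − (-1))/4 = 0.375.
Right endpoints: -0.625, -0.25, 0.125, 0.5.
f(-0.625) = -675/512, f(-0.25) = -3.984375, f(0.125) = -2721/512, f(0.5) = -5.625.
Sum = Δu · [f(-0.625) + f(-0.25) + f(0.125) + f(0.5)].
Sum ≈ -6.0908.

-6.0908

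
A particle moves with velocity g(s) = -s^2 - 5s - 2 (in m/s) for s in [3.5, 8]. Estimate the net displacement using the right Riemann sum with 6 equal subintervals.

Δs = (8 − 3.5)/6 = 0.75.
Right endpoints: 4.25, 5, 5.75, 6.5, 7.25, 8.
g(4.25) = -41.3125, g(5) = -52, g(5.75) = -63.8125, g(6.5) = -76.75, g(7.25) = -90.8125, g(8) = -106.
Sum = Δs · [g(4.25) + g(5) + g(5.75) + ...].
Sum = -323.015625.

-323.015625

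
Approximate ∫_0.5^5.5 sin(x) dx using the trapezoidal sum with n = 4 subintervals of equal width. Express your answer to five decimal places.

Δx = (5.5 − 0.5)/4 = 1.25.
f(0.5) ≈ 0.47943, f(1.75) ≈ 0.98399, f(3) ≈ 0.14112, f(4.25) ≈ -0.89499, f(5.5) ≈ -0.70554.
T_4 = (Δx/2)·[f(x_0) + 2f(x_1) + 2f(x_2) + 2f(x_3) + f(x_4)].
Sum ≈ 0.14632.

0.14632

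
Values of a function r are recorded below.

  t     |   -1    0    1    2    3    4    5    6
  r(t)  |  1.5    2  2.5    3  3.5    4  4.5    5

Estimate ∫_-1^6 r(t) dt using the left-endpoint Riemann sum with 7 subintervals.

21

Δt = 1.
Sum = 1·[1.5 + 2 + 2.5 + 3 + 3.5 + 4 + 4.5] = 21.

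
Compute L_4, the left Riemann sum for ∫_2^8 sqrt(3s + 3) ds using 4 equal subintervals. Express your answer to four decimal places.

Δs = (8 − 2)/4 = 1.5.
Left endpoints: 2, 3.5, 5, 6.5.
f(2) ≈ 3.0000, f(3.5) ≈ 3.6742, f(5) ≈ 4.2426, f(6.5) ≈ 4.7434.
Sum = Δs · [f(2) + f(3.5) + f(5) + f(6.5)].
Sum ≈ 23.4904.

23.4904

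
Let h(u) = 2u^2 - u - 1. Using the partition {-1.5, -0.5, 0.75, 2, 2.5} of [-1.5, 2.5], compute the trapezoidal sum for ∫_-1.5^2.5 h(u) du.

8.34375

Subinterval widths: 1, 1.25, 1.25, 0.5.
h(-1.5) = 5, h(-0.5) = 0, h(0.75) = -0.625, h(2) = 5, h(2.5) = 9.
On each subinterval the trapezoid contributes (Δu_i/2)·[h(u_{i-1}) + h(u_i)].
Sum = 8.34375.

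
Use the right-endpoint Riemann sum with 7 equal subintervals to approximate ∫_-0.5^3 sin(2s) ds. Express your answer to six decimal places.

Δs = (3 − (-0.5))/7 = 0.5.
Right endpoints: 0, 0.5, 1, 1.5, 2, 2.5, 3.
f(0) ≈ 0.000000, f(0.5) ≈ 0.841471, f(1) ≈ 0.909297, f(1.5) ≈ 0.141120, f(2) ≈ -0.756802, f(2.5) ≈ -0.958924, f(3) ≈ -0.279415.
Sum = Δs · [f(0) + f(0.5) + f(1) + ...].
Sum ≈ -0.051627.

-0.051627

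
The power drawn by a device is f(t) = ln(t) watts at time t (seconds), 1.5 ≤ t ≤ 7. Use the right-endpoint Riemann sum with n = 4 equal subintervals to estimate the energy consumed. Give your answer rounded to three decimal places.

8.492

Δt = (7 − 1.5)/4 = 1.375.
Right endpoints: 2.875, 4.25, 5.625, 7.
f(2.875) ≈ 1.056, f(4.25) ≈ 1.447, f(5.625) ≈ 1.727, f(7) ≈ 1.946.
Sum = Δt · [f(2.875) + f(4.25) + f(5.625) + f(7)].
Sum ≈ 8.492.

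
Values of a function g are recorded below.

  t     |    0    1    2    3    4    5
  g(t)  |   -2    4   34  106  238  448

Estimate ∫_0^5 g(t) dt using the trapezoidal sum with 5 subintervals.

Δt = 1.
T_5 = (1/2)·[(-2) + 2·4 + 2·34 + 2·106 + 2·238 + 448] = 605.

605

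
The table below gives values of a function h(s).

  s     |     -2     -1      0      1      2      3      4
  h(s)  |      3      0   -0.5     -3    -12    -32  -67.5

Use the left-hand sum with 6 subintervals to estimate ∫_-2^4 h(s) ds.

-44.5

Δs = 1.
Sum = 1·[3 + 0 + (-0.5) + (-3) + (-12) + (-32)] = -44.5.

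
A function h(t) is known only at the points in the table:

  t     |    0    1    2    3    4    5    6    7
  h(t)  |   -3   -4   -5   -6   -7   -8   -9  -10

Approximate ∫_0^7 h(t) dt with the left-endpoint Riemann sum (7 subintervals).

-42

Δt = 1.
Sum = 1·[(-3) + (-4) + (-5) + (-6) + (-7) + (-8) + (-9)] = -42.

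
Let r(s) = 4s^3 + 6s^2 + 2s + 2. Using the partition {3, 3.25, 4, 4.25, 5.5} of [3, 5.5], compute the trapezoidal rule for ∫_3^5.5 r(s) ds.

1163.796875

Subinterval widths: 0.25, 0.75, 0.25, 1.25.
r(3) = 170, r(3.25) = 209.1875, r(4) = 362, r(4.25) = 425.9375, r(5.5) = 860.
On each subinterval the trapezoid contributes (Δs_i/2)·[r(s_{i-1}) + r(s_i)].
Sum = 1163.796875.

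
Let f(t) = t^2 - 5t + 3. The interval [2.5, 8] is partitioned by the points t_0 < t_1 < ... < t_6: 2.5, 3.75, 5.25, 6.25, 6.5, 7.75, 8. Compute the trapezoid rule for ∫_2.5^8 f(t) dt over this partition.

Subinterval widths: 1.25, 1.5, 1, 0.25, 1.25, 0.25.
f(2.5) = -3.25, f(3.75) = -1.6875, f(5.25) = 4.3125, f(6.25) = 10.8125, f(6.5) = 12.75, f(7.75) = 24.3125, f(8) = 27.
On each subinterval the trapezoid contributes (Δt_i/2)·[f(t_{i-1}) + f(t_i)].
Sum = 38.96875.

38.96875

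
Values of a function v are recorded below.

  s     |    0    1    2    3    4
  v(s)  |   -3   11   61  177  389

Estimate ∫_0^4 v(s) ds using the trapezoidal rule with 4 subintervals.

442

Δs = 1.
T_4 = (1/2)·[(-3) + 2·11 + 2·61 + 2·177 + 389] = 442.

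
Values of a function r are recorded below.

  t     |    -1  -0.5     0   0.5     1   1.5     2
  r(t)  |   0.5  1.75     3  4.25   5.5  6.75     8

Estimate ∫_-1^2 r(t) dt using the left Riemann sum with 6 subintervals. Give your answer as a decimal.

10.875

Δt = 0.5.
Sum = 0.5·[0.5 + 1.75 + 3 + 4.25 + 5.5 + 6.75] = 10.875.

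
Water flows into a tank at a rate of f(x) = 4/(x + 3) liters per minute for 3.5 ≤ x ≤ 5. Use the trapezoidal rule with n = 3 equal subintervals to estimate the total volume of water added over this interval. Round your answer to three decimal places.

Δx = (5 − 3.5)/3 = 0.5.
f(3.5) = 8/13, f(4) = 4/7, f(4.5) = 8/15, f(5) = 0.5.
T_3 = (Δx/2)·[f(x_0) + 2f(x_1) + 2f(x_2) + f(x_3)].
Sum ≈ 0.831.

0.831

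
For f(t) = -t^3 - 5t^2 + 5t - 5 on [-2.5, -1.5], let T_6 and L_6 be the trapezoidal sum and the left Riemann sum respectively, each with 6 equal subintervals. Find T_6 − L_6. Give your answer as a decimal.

T_6 ≈ -26.91203704.
L_6 ≈ -27.97453704.
T_6 − L_6 = 1.0625.

1.0625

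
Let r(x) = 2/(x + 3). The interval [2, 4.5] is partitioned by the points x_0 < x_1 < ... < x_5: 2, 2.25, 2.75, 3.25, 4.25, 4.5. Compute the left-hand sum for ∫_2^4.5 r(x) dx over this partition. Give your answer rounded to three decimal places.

0.853

Subinterval widths: 0.25, 0.5, 0.5, 1, 0.25.
Left endpoints: 2, 2.25, 2.75, 3.25, 4.25.
r(2) = 0.4, r(2.25) = 8/21, r(2.75) = 8/23, r(3.25) = 0.32, r(4.25) = 8/29.
Sum = Σ Δx_i · r(x_i).
Sum ≈ 0.853.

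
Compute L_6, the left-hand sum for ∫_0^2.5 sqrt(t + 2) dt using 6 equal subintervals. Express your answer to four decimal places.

Δt = (2.5 − 0)/6 = 5/12.
Left endpoints: 0, 5/12, 5/6, 1.25, 5/3, 25/12.
f(0) ≈ 1.4142, f(5/12) ≈ 1.5546, f(5/6) ≈ 1.6833, f(1.25) ≈ 1.8028, f(5/3) ≈ 1.9149, f(25/12) ≈ 2.0207.
Sum = Δt · [f(0) + f(5/12) + f(5/6) + ...].
Sum ≈ 4.3293.

4.3293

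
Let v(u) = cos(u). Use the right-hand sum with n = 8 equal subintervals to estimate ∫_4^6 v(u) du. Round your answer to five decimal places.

0.67662

Δu = (6 − 4)/8 = 0.25.
Right endpoints: 4.25, 4.5, 4.75, 5, 5.25, 5.5, 5.75, 6.
v(4.25) ≈ -0.44609, v(4.5) ≈ -0.21080, v(4.75) ≈ 0.03760, v(5) ≈ 0.28366, v(5.25) ≈ 0.51209, v(5.5) ≈ 0.70867, v(5.75) ≈ 0.86119, v(6) ≈ 0.96017.
Sum = Δu · [v(4.25) + v(4.5) + v(4.75) + ...].
Sum ≈ 0.67662.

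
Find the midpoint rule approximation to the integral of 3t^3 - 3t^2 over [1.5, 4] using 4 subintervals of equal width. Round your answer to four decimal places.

125.8081

Δt = (4 − 1.5)/4 = 0.625.
Midpoints: 1.8125, 2.4375, 3.0625, 3.6875.
f(1.8125) = 32799/4096, f(2.4375) = 104949/4096, f(3.0625) = 237699/4096, f(3.6875) = 449049/4096.
Sum = Δt · [f(1.8125) + f(2.4375) + f(3.0625) + f(3.6875)].
Sum ≈ 125.8081.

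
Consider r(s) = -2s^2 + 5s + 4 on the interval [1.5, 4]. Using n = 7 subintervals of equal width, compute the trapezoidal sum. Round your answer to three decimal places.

Δs = (4 − 1.5)/7 = 5/14.
r(1.5) = 7, r(13/7) = 313/49, r(31/14) = 258/49, r(18/7) = 178/49, r(41/14) = 73/49, r(23/7) = -57/49, r(51/14) = -212/49, r(4) = -8.
T_7 = (Δs/2)·[r(s_0) + 2r(s_1) + ... + 2r(s_{6}) + r(s_7)].
Sum ≈ 3.852.

3.852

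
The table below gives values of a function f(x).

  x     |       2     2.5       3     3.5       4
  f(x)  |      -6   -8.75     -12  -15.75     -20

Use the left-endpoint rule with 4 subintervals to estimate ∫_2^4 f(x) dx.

Δx = 0.5.
Sum = 0.5·[(-6) + (-8.75) + (-12) + (-15.75)] = -21.25.

-21.25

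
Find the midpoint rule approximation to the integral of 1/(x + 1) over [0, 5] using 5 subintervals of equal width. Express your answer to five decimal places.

Δx = (5 − 0)/5 = 1.
Midpoints: 0.5, 1.5, 2.5, 3.5, 4.5.
f(0.5) = 2/3, f(1.5) = 0.4, f(2.5) = 2/7, f(3.5) = 2/9, f(4.5) = 2/11.
Sum = Δx · [f(0.5) + f(1.5) + f(2.5) + f(3.5) + f(4.5)].
Sum ≈ 1.75642.

1.75642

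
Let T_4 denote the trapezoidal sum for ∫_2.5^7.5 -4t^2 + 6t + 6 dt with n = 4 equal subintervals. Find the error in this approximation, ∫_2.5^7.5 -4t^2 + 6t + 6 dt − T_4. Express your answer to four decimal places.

5.2083

Exact integral: ∫_2.5^7.5 f(t) dt ≈ -361.666667.
T_4 = -366.875.
Error ≈ -361.666667 − (-366.875) ≈ 5.2083.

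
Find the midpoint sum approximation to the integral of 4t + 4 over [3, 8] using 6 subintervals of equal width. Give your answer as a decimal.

130

Δt = (8 − 3)/6 = 5/6.
Midpoints: 41/12, 4.25, 61/12, 71/12, 6.75, 91/12.
f(41/12) = 53/3, f(4.25) = 21, f(61/12) = 73/3, f(71/12) = 83/3, f(6.75) = 31, f(91/12) = 103/3.
Sum = Δt · [f(41/12) + f(4.25) + f(61/12) + ...].
Sum = 130.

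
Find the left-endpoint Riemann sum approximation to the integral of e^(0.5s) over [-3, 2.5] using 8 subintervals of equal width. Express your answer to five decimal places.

Δs = (2.5 − (-3))/8 = 0.6875.
Left endpoints: -3, -2.3125, -1.625, -0.9375, -0.25, 0.4375, 1.125, 1.8125.
f(-3) ≈ 0.22313, f(-2.3125) ≈ 0.31466, f(-1.625) ≈ 0.44375, f(-0.9375) ≈ 0.62578, f(-0.25) ≈ 0.88250, f(0.4375) ≈ 1.24452, f(1.125) ≈ 1.75505, f(1.8125) ≈ 2.47502.
Sum = Δs · [f(-3) + f(-2.3125) + f(-1.625) + ...].
Sum ≈ 5.47554.

5.47554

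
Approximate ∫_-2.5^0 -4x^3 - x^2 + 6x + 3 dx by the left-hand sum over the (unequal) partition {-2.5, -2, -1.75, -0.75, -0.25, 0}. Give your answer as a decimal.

Subinterval widths: 0.5, 0.25, 1, 0.5, 0.25.
Left endpoints: -2.5, -2, -1.75, -0.75, -0.25.
f(-2.5) = 44.25, f(-2) = 19, f(-1.75) = 10.875, f(-0.75) = -0.375, f(-0.25) = 1.5.
Sum = Σ Δx_i · f(x_i).
Sum = 37.9375.

37.9375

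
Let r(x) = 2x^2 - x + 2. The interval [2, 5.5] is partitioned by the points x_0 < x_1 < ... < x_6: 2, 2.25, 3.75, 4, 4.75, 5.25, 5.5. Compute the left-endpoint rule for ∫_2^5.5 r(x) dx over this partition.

Subinterval widths: 0.25, 1.5, 0.25, 0.75, 0.5, 0.25.
Left endpoints: 2, 2.25, 3.75, 4, 4.75, 5.25.
r(2) = 8, r(2.25) = 9.875, r(3.75) = 26.375, r(4) = 30, r(4.75) = 42.375, r(5.25) = 51.875.
Sum = Σ Δx_i · r(x_i).
Sum = 80.0625.

80.0625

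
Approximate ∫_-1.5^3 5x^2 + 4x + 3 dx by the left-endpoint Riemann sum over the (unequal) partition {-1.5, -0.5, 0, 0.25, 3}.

Subinterval widths: 1, 0.5, 0.25, 2.75.
Left endpoints: -1.5, -0.5, 0, 0.25.
f(-1.5) = 8.25, f(-0.5) = 2.25, f(0) = 3, f(0.25) = 4.3125.
Sum = Σ Δx_i · f(x_i).
Sum = 21.984375.

21.984375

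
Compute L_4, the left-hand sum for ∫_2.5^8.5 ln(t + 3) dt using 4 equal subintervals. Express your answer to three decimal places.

Δt = (8.5 − 2.5)/4 = 1.5.
Left endpoints: 2.5, 4, 5.5, 7.
f(2.5) ≈ 1.705, f(4) ≈ 1.946, f(5.5) ≈ 2.140, f(7) ≈ 2.303.
Sum = Δt · [f(2.5) + f(4) + f(5.5) + f(7)].
Sum ≈ 12.140.

12.140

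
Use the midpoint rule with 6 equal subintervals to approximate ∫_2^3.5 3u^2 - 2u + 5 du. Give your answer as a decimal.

Δu = (3.5 − 2)/6 = 0.25.
Midpoints: 2.125, 2.375, 2.625, 2.875, 3.125, 3.375.
f(2.125) = 14.296875, f(2.375) = 17.171875, f(2.625) = 20.421875, f(2.875) = 24.046875, f(3.125) = 28.046875, f(3.375) = 32.421875.
Sum = Δu · [f(2.125) + f(2.375) + f(2.625) + ...].
Sum = 34.1015625.

34.1015625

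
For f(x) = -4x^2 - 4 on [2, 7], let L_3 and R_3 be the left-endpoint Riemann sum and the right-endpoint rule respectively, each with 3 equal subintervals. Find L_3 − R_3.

300

L_3 ≈ -325.925926.
R_3 ≈ -625.925926.
L_3 − R_3 = 300.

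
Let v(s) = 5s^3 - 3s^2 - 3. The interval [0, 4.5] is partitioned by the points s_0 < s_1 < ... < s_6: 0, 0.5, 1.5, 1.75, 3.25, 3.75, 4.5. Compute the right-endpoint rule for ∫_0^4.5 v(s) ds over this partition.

617.79296875

Subinterval widths: 0.5, 1, 0.25, 1.5, 0.5, 0.75.
Right endpoints: 0.5, 1.5, 1.75, 3.25, 3.75, 4.5.
v(0.5) = -3.125, v(1.5) = 7.125, v(1.75) = 14.609375, v(3.25) = 136.953125, v(3.75) = 218.484375, v(4.5) = 391.875.
Sum = Σ Δs_i · v(s_i).
Sum = 617.79296875.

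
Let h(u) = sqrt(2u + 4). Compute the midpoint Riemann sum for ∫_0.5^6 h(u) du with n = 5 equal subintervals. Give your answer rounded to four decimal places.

Δu = (6 − 0.5)/5 = 1.1.
Midpoints: 1.05, 2.15, 3.25, 4.35, 5.45.
h(1.05) ≈ 2.4698, h(2.15) ≈ 2.8810, h(3.25) ≈ 3.2404, h(4.35) ≈ 3.5637, h(5.45) ≈ 3.8601.
Sum = Δu · [h(1.05) + h(2.15) + h(3.25) + h(4.35) + h(5.45)].
Sum ≈ 17.6164.

17.6164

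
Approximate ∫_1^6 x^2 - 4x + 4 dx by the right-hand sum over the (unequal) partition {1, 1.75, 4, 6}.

Subinterval widths: 0.75, 2.25, 2.
Right endpoints: 1.75, 4, 6.
f(1.75) = 0.0625, f(4) = 4, f(6) = 16.
Sum = Σ Δx_i · f(x_i).
Sum = 41.046875.

41.046875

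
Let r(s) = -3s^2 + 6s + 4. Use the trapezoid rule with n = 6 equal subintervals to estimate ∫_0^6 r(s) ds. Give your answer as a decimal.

-87

Δs = (6 − 0)/6 = 1.
r(0) = 4, r(1) = 7, r(2) = 4, r(3) = -5, r(4) = -20, r(5) = -41, r(6) = -68.
T_6 = (Δs/2)·[r(s_0) + 2r(s_1) + ... + 2r(s_{5}) + r(s_6)].
Sum = -87.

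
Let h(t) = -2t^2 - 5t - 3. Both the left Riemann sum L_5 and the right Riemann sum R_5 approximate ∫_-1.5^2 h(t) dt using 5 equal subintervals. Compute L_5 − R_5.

L_5 = -15.68.
R_5 = -30.38.
L_5 − R_5 = 14.7.

14.7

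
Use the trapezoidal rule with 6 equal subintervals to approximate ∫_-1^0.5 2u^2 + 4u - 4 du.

Δu = (0.5 − (-1))/6 = 0.25.
f(-1) = -6, f(-0.75) = -5.875, f(-0.5) = -5.5, f(-0.25) = -4.875, f(0) = -4, f(0.25) = -2.875, f(0.5) = -1.5.
T_6 = (Δu/2)·[f(u_0) + 2f(u_1) + ... + 2f(u_{5}) + f(u_6)].
Sum = -6.71875.

-6.71875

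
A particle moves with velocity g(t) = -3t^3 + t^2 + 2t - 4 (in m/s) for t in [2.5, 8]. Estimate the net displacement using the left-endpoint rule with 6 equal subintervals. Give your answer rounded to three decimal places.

Δt = (8 − 2.5)/6 = 11/12.
Left endpoints: 2.5, 41/12, 13/3, 5.25, 37/6, 85/12.
g(2.5) = -39.625, g(41/12) = -60565/576, g(13/3) = -662/3, g(5.25) = -400.046875, g(37/6) = -47315/72, g(85/12) = -193123/192.
Sum = Δt · [g(2.5) + g(41/12) + g(13/3) + ...].
Sum ≈ -2226.114.

-2226.114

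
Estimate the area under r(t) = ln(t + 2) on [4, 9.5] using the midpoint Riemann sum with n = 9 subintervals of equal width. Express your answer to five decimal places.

Δt = (9.5 − 4)/9 = 11/18.
Midpoints: 155/36, 59/12, 199/36, 221/36, 6.75, 265/36, 287/36, 103/12, 331/36.
r(155/36) ≈ 1.84143, r(59/12) ≈ 1.93393, r(199/36) ≈ 2.01860, r(221/36) ≈ 2.09665, r(6.75) ≈ 2.16905, r(265/36) ≈ 2.23656, r(287/36) ≈ 2.29980, r(103/12) ≈ 2.35928, r(331/36) ≈ 2.41542.
Sum = Δt · [r(155/36) + r(59/12) + r(199/36) + ...].
Sum ≈ 11.83767.

11.83767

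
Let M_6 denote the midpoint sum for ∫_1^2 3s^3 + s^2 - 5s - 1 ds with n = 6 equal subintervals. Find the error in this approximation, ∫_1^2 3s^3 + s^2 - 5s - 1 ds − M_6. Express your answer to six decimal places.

0.033565

Exact integral: ∫_1^2 f(s) ds ≈ 5.08333333.
M_6 ≈ 5.04976852.
Error ≈ 5.08333333 − 5.04976852 ≈ 0.033565.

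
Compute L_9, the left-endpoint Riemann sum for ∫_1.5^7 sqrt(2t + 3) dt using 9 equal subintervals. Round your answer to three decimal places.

Δt = (7 − 1.5)/9 = 11/18.
Left endpoints: 1.5, 19/9, 49/18, 10/3, 71/18, 41/9, 31/6, 52/9, 115/18.
f(1.5) ≈ 2.449, f(19/9) ≈ 2.687, f(49/18) ≈ 2.906, f(10/3) ≈ 3.109, f(71/18) ≈ 3.300, f(41/9) ≈ 3.480, f(31/6) ≈ 3.651, f(52/9) ≈ 3.815, f(115/18) ≈ 3.972.
Sum = Δt · [f(1.5) + f(19/9) + f(49/18) + ...].
Sum ≈ 17.949.

17.949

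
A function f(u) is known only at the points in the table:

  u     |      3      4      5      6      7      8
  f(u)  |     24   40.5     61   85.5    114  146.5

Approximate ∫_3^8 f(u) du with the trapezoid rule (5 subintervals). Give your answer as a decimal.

Δu = 1.
T_5 = (1/2)·[24 + 2·40.5 + 2·61 + 2·85.5 + 2·114 + 146.5] = 386.25.

386.25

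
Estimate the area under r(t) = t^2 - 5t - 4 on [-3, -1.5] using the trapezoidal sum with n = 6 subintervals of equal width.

18.765625

Δt = (-1.5 − (-3))/6 = 0.25.
r(-3) = 20, r(-2.75) = 17.3125, r(-2.5) = 14.75, r(-2.25) = 12.3125, r(-2) = 10, r(-1.75) = 7.8125, r(-1.5) = 5.75.
T_6 = (Δt/2)·[r(t_0) + 2r(t_1) + ... + 2r(t_{5}) + r(t_6)].
Sum = 18.765625.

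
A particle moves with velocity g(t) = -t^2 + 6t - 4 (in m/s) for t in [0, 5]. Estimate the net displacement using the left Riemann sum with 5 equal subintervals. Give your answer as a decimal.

10

Δt = (5 − 0)/5 = 1.
Left endpoints: 0, 1, 2, 3, 4.
g(0) = -4, g(1) = 1, g(2) = 4, g(3) = 5, g(4) = 4.
Sum = Δt · [g(0) + g(1) + g(2) + g(3) + g(4)].
Sum = 10.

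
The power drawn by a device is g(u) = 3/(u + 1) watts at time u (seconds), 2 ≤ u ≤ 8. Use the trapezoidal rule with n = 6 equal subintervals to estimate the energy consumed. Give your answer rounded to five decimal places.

3.32024

Δu = (8 − 2)/6 = 1.
g(2) = 1, g(3) = 0.75, g(4) = 0.6, g(5) = 0.5, g(6) = 3/7, g(7) = 0.375, g(8) = 1/3.
T_6 = (Δu/2)·[g(u_0) + 2g(u_1) + ... + 2g(u_{5}) + g(u_6)].
Sum ≈ 3.32024.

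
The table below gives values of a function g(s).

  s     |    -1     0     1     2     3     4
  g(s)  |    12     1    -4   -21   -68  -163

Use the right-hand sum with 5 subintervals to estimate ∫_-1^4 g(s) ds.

Δs = 1.
Sum = 1·[1 + (-4) + (-21) + (-68) + (-163)] = -255.

-255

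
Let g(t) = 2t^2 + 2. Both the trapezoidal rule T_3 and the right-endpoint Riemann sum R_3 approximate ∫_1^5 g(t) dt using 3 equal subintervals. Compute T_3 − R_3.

-32

T_3 ≈ 93.0370370.
R_3 ≈ 125.0370370.
T_3 − R_3 = -32.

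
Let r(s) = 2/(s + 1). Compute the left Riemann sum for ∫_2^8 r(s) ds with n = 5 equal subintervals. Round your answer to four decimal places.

Δs = (8 − 2)/5 = 1.2.
Left endpoints: 2, 3.2, 4.4, 5.6, 6.8.
r(2) = 2/3, r(3.2) = 10/21, r(4.4) = 10/27, r(5.6) = 10/33, r(6.8) = 10/39.
Sum = Δs · [r(2) + r(3.2) + r(4.4) + r(5.6) + r(6.8)].
Sum ≈ 2.4872.

2.4872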